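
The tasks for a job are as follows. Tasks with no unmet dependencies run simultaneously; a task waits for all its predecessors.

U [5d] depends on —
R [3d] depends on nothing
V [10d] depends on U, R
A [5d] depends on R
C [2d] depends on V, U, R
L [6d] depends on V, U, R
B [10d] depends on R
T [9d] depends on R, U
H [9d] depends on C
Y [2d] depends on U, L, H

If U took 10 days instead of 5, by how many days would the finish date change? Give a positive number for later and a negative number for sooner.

Baseline: U→V→C→H→Y = 5+10+2+9+2 = 28 → 28 days.
U lies on that path, so at 10 days the path becomes 33 days.
No other chain overtakes it, so the finish is 33 days.
Change in finish: 33 − 28 = +5 days.

5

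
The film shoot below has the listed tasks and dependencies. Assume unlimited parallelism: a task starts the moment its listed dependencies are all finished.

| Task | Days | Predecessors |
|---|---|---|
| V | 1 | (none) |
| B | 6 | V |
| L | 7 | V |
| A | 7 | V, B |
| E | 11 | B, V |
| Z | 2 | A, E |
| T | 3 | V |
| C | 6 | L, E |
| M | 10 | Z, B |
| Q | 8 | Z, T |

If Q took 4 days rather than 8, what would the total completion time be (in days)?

30

Baseline: V→B→E→Z→M = 1+6+11+2+10 = 30 → 30 days.
The longest path through Q is only 28 days, so Q has float 2.
That remains the longest chain; total 30 days.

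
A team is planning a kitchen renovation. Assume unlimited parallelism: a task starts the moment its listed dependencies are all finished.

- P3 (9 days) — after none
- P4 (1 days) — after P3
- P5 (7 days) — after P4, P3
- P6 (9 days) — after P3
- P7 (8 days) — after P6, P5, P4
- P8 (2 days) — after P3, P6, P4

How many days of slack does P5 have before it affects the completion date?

Critical path: P3→P6→P7 = 9+9+8 = 26, so the finish is 26 days.
P5 finishes as early as 17 and must finish by 18.
Slack of P5 = 11 − 10 = 1 day.

1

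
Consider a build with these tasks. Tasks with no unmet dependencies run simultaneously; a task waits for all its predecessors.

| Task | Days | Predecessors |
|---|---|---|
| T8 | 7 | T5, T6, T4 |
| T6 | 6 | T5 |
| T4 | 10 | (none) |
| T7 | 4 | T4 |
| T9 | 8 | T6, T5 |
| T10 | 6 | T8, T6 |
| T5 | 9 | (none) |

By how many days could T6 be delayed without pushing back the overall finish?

T5→T6→T8→T10 = 9+6+7+6 = 28 sets the makespan at 28 days.
The longest chain containing T6 totals 28 days.
Slack of T6 = 9 − 9 = 0 days.

0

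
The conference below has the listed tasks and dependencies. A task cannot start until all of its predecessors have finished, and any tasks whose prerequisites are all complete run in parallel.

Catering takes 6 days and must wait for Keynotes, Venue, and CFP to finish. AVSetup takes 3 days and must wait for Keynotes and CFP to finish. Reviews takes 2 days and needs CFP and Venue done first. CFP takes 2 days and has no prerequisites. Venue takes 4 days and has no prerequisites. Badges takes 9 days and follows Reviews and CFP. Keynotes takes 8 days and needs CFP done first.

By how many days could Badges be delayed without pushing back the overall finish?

1

Critical path: CFP→Keynotes→Catering = 2+8+6 = 16, so the finish is 16 days.
Longest path through Badges: 15 days (earliest finish 15, latest finish 16).
So Badges can slip 16 − 15 = 1 day.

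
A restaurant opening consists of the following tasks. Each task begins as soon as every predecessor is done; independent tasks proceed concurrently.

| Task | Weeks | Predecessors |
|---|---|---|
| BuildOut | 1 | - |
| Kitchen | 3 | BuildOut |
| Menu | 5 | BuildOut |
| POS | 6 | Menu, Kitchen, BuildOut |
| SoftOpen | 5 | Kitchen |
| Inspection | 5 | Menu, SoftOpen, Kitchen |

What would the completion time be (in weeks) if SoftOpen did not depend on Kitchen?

12

With the dependency in place, BuildOut→Kitchen→SoftOpen→Inspection = 1+3+5+5 = 14 sets the finish at 14 weeks.
Without Kitchen→SoftOpen, SoftOpen's earliest start moves from 4 to 0.
New critical path: BuildOut→Menu→POS = 1+5+6 = 12 ⇒ 12 weeks.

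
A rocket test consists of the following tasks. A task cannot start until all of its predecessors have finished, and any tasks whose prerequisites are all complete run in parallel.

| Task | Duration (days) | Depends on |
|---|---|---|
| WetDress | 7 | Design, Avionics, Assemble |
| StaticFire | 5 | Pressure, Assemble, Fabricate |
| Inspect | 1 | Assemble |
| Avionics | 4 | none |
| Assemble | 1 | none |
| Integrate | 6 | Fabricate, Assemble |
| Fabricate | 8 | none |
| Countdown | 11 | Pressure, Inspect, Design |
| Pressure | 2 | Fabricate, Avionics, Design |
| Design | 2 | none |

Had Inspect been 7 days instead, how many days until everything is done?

21

As given, the longest chain is Fabricate→Pressure→Countdown = 8+2+11 = 21, so the finish is 21 days.
Inspect has 8 days of float (longest path through it is 13).
That remains the longest chain; total 21 days.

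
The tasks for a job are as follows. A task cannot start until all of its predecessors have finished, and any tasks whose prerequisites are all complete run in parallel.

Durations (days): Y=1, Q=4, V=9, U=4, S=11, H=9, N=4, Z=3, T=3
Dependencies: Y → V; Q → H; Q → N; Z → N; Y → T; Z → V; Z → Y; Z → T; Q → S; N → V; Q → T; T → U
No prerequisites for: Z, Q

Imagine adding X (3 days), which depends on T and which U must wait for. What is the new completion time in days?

Originally the job takes 17 days.
With X inserted, U now waits for max(T, X).
New critical path: Q→N→V = 4+4+9 = 17 ⇒ 17 days.

17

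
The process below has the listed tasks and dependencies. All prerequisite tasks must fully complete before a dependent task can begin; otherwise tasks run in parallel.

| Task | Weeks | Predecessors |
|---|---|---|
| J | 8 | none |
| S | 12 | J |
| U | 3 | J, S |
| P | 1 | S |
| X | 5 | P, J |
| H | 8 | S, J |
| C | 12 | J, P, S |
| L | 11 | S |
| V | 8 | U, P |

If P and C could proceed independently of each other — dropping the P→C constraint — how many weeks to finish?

Before: longest chain J→S→P→C = 8+12+1+12 = 33, finish 33.
Without P→C, C's earliest start moves from 21 to 20.
The longest chain is now J→S→C = 8+12+12 = 32, so the process takes 32 weeks.

32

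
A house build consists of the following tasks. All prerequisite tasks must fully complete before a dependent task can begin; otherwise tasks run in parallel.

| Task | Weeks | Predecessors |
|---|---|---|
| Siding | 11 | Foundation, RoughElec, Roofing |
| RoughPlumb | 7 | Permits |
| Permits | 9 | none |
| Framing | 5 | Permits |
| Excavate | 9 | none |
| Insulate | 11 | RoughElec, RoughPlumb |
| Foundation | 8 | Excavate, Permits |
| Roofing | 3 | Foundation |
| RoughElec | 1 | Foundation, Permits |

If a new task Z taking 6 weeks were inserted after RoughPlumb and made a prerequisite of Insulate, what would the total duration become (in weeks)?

Originally the plan takes 31 weeks.
With Z inserted, Insulate now waits for max(RoughElec, RoughPlumb, Z).
New critical path: Permits→RoughPlumb→Z→Insulate = 9+7+6+11 = 33 ⇒ 33 weeks.

33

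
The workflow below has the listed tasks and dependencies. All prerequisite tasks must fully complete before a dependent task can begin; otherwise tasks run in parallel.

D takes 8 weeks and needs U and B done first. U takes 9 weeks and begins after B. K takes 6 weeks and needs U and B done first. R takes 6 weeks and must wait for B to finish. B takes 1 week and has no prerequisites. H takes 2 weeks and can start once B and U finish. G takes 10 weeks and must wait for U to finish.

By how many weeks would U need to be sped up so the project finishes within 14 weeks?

6

Current finish: 20 weeks; target: 14.
U is on every critical path, so each week cut from U cuts the finish by one (this holds down to a finish of 12).
Need 20 − 14 = 6 weeks off U → U becomes 3 weeks, finish becomes 14.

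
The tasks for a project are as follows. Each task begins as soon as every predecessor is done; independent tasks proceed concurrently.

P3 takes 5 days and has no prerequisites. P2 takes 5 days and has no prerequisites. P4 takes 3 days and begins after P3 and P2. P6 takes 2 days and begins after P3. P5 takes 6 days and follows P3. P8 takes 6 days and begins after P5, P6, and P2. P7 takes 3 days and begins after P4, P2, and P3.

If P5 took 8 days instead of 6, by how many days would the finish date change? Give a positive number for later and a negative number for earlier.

2

As given, the longest chain is P3→P5→P8 = 5+6+6 = 17, so the finish is 17 days.
Since P5 is critical, the +2 change carries straight to that chain (now 19 days).
No other chain overtakes it, so the finish is 19 days.
Change in finish: 19 − 17 = +2 days.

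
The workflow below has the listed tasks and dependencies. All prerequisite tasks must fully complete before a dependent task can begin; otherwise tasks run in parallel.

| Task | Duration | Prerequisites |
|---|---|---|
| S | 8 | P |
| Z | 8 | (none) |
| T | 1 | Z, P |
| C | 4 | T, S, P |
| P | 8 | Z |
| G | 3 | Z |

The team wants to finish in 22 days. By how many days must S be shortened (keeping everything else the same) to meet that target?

6

Current finish: 28 days; target: 22.
S is on every critical path, so each day cut from S cuts the finish by one (this holds down to a finish of 21).
Need 28 − 22 = 6 days off S → S becomes 2 days, finish becomes 22.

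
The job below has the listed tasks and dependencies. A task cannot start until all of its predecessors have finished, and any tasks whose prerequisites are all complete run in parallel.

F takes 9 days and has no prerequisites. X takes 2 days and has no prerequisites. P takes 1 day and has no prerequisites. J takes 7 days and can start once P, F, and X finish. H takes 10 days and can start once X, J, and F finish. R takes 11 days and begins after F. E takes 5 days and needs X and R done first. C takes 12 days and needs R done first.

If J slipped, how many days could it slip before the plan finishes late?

6

F→R→C = 9+11+12 = 32 sets the makespan at 32 days.
Longest path through J: 26 days (earliest finish 16, latest finish 22).
Float = 32 − 26 = 6.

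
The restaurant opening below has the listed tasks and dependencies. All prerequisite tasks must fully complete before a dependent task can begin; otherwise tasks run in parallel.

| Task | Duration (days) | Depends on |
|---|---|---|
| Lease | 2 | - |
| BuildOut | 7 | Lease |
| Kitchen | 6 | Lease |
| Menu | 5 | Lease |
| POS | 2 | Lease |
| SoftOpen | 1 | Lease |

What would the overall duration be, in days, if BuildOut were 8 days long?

As given, the longest chain is Lease→BuildOut = 2+7 = 9, so the finish is 9 days.
BuildOut is on the critical path; changing it to 8 makes that path 10 days.
That remains the longest chain; total 10 days.

10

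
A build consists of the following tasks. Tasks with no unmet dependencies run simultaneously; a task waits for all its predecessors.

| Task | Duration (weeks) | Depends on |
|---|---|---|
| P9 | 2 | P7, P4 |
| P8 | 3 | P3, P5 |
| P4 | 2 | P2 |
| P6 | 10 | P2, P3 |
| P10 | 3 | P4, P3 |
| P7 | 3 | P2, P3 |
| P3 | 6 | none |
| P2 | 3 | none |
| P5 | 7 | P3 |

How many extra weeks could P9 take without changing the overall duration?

5

Critical path: P3→P5→P8 = 6+7+3 = 16, so the finish is 16 weeks.
P9 finishes as early as 11 and must finish by 16.
So P9 can slip 16 − 11 = 5 weeks.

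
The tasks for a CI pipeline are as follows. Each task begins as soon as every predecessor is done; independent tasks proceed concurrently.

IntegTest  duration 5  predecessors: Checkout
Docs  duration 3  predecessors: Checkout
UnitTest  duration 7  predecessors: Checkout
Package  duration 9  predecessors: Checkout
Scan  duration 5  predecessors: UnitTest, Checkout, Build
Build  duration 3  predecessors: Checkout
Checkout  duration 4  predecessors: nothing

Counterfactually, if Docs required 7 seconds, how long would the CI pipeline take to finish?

Critical path before the change: Checkout→UnitTest→Scan = 4+7+5 = 16 giving 16 seconds.
Docs has 9 seconds of float (longest path through it is 7).
The critical path is still Checkout→UnitTest→Scan; finish is now 16 seconds.

16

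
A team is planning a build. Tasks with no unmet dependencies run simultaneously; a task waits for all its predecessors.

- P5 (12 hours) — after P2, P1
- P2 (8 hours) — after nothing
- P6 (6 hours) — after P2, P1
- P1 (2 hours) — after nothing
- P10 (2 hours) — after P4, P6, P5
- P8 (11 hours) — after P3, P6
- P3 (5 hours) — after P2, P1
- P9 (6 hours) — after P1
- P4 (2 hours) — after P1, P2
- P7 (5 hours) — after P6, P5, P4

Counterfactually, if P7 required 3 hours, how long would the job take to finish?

The binding path is P2→P5→P7 = 8+12+5 = 25; finish at 25 hours.
P7 lies on that path, so at 3 hours the path becomes 23 hours.
Now P2→P6→P8 = 8+6+11 = 25 is longest, so the finish becomes 25 hours.

25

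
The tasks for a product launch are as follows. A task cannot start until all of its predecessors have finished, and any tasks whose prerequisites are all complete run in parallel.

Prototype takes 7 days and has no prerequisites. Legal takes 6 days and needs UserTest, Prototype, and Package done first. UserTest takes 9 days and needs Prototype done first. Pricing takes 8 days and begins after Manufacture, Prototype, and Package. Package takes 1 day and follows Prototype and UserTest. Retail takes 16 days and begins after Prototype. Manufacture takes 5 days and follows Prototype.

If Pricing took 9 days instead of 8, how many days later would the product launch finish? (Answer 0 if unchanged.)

The binding path is Prototype→UserTest→Package→Pricing = 7+9+1+8 = 25; finish at 25 days.
Pricing is on the critical path; changing it to 9 makes that path 26 days.
The critical path is still Prototype→UserTest→Package→Pricing; finish is now 26 days.
Change in finish: 26 − 25 = +1 days.

1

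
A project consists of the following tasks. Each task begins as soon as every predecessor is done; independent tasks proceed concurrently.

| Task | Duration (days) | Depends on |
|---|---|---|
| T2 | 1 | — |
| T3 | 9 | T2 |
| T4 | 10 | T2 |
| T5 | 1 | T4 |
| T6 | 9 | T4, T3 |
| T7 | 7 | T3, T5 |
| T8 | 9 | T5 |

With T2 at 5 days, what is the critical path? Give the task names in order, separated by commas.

Baseline: T2→T4→T5→T8 = 1+10+1+9 = 21 → 21 days.
Since T2 is critical, the +4 change carries straight to that chain (now 25 days).
That remains the longest chain; total 25 days.

T2, T4, T5, T8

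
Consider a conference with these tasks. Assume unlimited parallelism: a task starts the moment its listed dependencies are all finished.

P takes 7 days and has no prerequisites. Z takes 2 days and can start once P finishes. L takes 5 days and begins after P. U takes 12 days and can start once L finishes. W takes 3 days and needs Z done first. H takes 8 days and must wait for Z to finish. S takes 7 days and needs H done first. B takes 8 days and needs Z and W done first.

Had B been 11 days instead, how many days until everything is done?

24

Actual critical path: P→Z→H→S = 7+2+8+7 = 24 ⇒ 24 days.
The longest path through B is only 20 days, so B has float 4.
That remains the longest chain; total 24 days.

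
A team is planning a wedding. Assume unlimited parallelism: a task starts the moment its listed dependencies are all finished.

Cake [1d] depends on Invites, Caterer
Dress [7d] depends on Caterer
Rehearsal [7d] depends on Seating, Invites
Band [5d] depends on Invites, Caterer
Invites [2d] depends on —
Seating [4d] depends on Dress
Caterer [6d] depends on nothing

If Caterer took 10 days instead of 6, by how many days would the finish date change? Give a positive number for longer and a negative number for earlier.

4

The binding path is Caterer→Dress→Seating→Rehearsal = 6+7+4+7 = 24; finish at 24 days.
Caterer lies on that path, so at 10 days the path becomes 28 days.
No other chain overtakes it, so the finish is 28 days.
Change in finish: 28 − 24 = +4 days.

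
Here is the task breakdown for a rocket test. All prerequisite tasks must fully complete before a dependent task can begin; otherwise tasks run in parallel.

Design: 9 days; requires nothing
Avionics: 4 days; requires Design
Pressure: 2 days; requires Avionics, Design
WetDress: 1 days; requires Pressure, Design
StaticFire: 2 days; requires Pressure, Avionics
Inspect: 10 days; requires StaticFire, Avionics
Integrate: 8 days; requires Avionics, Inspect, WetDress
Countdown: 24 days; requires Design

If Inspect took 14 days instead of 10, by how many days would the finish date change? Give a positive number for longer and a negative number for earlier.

4

As given, the longest chain is Design→Avionics→Pressure→StaticFire→Inspect→Integrate = 9+4+2+2+10+8 = 35, so the finish is 35 days.
Inspect lies on that path, so at 14 days the path becomes 39 days.
That remains the longest chain; total 39 days.
Change in finish: 39 − 35 = +4 days.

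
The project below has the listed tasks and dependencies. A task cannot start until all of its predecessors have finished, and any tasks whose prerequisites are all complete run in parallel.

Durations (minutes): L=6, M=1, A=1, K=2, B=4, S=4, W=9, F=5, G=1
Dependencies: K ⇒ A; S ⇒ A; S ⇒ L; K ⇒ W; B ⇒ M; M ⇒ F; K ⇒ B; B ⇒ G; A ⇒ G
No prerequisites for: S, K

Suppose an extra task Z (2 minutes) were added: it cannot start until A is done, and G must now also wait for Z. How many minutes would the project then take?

Originally the project takes 12 minutes.
With Z inserted, G now waits for max(B, A, Z).
New critical path: K→B→M→F = 2+4+1+5 = 12 ⇒ 12 minutes.

12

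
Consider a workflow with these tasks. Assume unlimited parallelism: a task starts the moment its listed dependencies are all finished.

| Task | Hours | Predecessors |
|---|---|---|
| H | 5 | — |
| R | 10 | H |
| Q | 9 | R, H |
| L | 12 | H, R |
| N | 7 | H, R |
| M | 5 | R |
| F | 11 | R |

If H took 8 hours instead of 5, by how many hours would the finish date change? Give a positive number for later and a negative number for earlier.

3

The binding path is H→R→L = 5+10+12 = 27; finish at 27 hours.
H lies on that path, so at 8 hours the path becomes 30 hours.
No other chain overtakes it, so the finish is 30 hours.
Change in finish: 30 − 27 = +3 hours.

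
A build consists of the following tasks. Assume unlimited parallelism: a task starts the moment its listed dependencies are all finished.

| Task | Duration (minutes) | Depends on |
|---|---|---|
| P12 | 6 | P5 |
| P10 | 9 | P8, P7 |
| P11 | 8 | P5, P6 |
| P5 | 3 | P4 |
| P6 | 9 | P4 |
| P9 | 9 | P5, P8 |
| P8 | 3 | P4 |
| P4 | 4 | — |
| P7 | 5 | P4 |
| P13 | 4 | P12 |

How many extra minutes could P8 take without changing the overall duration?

P4→P6→P11 = 4+9+8 = 21 sets the makespan at 21 minutes.
P8 finishes as early as 7 and must finish by 12.
So P8 can slip 12 − 7 = 5 minutes.

5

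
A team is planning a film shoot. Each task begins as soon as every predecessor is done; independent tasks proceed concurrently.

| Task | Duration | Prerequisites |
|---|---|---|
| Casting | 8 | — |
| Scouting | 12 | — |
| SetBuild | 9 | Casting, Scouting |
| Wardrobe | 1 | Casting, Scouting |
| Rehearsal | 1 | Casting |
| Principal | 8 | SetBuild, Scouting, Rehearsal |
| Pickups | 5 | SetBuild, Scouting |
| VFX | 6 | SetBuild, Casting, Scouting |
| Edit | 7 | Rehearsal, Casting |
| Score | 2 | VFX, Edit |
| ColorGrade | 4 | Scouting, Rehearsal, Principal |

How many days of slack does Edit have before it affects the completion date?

15

The longest chain is Scouting→SetBuild→Principal→ColorGrade = 12+9+8+4 = 33; overall finish 33 days.
Edit finishes as early as 16 and must finish by 31.
So Edit can slip 31 − 16 = 15 days.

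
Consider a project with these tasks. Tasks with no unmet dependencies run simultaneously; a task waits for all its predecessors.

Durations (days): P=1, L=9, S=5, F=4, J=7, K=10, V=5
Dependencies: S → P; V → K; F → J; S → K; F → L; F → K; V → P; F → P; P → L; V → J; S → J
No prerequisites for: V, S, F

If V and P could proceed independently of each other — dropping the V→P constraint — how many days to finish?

With the dependency in place, V→P→L = 5+1+9 = 15 sets the finish at 15 days.
Dropping V→P doesn't change P's earliest start (5); another predecessor still binds.
The longest chain is now V→K = 5+10 = 15, so the project takes 15 days.

15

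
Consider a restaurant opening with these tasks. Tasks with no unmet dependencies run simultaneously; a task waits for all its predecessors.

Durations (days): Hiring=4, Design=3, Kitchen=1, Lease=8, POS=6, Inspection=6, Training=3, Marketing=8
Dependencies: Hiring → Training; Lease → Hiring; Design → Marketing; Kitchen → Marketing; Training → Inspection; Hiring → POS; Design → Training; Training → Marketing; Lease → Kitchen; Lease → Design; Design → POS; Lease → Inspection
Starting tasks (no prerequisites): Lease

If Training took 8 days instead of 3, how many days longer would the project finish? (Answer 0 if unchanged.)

The binding path is Lease→Hiring→Training→Marketing = 8+4+3+8 = 23; finish at 23 days.
Since Training is critical, the +5 change carries straight to that chain (now 28 days).
The critical path is still Lease→Hiring→Training→Marketing; finish is now 28 days.
Change in finish: 28 − 23 = +5 days.

5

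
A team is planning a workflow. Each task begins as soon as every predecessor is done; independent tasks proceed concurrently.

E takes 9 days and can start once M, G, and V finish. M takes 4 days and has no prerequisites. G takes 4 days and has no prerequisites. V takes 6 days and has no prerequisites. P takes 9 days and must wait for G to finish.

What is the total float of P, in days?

2

Critical path: V→E = 6+9 = 15, so the finish is 15 days.
P finishes as early as 13 and must finish by 15.
Slack of P = 6 − 4 = 2 days.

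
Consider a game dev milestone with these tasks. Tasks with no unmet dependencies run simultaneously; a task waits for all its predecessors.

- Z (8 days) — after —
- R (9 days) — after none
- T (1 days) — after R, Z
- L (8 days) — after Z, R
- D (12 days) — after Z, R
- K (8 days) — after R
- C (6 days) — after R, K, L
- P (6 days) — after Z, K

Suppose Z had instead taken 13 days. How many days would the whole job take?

Baseline: R→L→C = 9+8+6 = 23 → 23 days.
Z has 1 day of float (longest path through it is 22).
Now Z→L→C = 13+8+6 = 27 is longest, so the finish becomes 27 days.

27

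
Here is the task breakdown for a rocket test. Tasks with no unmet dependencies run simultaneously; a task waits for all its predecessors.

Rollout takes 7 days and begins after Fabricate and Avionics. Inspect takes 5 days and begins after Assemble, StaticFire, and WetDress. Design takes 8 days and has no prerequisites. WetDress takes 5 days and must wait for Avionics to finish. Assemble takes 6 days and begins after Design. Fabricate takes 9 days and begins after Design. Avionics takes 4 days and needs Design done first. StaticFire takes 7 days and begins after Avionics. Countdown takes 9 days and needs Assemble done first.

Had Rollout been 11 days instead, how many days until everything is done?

28

Actual critical path: Design→Fabricate→Rollout = 8+9+7 = 24 ⇒ 24 days.
Since Rollout is critical, the +4 change carries straight to that chain (now 28 days).
No other chain overtakes it, so the finish is 28 days.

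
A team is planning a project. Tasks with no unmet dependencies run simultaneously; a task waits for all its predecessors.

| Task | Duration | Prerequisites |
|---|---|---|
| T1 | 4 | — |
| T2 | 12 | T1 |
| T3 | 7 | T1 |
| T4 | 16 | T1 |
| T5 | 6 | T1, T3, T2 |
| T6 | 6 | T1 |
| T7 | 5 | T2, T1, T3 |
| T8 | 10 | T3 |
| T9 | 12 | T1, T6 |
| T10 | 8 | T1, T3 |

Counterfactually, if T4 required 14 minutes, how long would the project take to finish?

22

Baseline: T1→T2→T5 = 4+12+6 = 22 → 22 minutes.
The longest path through T4 is only 20 minutes, so T4 has float 2.
That remains the longest chain; total 22 minutes.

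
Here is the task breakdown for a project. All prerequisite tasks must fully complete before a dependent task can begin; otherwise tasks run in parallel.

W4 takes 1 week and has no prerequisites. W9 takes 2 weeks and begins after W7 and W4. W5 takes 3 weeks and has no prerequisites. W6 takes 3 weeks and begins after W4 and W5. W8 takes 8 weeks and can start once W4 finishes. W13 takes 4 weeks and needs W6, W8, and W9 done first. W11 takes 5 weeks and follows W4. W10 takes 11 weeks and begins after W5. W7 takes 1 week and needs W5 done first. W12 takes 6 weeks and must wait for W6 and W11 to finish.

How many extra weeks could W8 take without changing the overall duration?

Critical path: W5→W10 = 3+11 = 14, so the finish is 14 weeks.
The longest chain containing W8 totals 13 weeks.
Slack of W8 = 2 − 1 = 1 week.

1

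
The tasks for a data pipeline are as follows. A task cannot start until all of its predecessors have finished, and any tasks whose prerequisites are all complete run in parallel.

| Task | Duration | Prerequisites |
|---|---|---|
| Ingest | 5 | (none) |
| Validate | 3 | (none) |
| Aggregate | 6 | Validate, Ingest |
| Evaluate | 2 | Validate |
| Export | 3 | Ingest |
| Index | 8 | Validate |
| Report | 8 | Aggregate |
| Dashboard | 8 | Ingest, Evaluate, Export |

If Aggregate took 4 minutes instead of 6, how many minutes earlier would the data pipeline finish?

Actual critical path: Ingest→Aggregate→Report = 5+6+8 = 19 ⇒ 19 minutes.
Since Aggregate is critical, the -2 change carries straight to that chain (now 17 minutes).
No other chain overtakes it, so the finish is 17 minutes.
Change in finish: 17 − 19 = -2 minutes.

2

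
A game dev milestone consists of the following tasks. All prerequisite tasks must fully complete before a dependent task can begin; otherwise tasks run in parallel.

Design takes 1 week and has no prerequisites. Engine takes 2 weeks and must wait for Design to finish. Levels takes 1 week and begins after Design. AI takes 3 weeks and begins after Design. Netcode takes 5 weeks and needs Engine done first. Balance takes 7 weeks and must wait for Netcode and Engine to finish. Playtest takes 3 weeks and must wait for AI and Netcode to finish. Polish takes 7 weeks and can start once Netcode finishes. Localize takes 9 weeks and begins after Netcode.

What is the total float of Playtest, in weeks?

Design→Engine→Netcode→Localize = 1+2+5+9 = 17 sets the makespan at 17 weeks.
The longest chain containing Playtest totals 11 weeks.
So Playtest can slip 17 − 11 = 6 weeks.

6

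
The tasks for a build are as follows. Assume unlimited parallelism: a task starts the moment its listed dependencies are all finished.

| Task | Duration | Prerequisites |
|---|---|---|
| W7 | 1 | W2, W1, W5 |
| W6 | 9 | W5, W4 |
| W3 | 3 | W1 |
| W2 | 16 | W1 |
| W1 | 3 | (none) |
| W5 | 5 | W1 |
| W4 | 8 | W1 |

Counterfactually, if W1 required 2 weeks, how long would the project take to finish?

19

The binding path is W1→W2→W7 = 3+16+1 = 20; finish at 20 weeks.
W1 lies on that path, so at 2 weeks the path becomes 19 weeks.
That remains the longest chain; total 19 weeks.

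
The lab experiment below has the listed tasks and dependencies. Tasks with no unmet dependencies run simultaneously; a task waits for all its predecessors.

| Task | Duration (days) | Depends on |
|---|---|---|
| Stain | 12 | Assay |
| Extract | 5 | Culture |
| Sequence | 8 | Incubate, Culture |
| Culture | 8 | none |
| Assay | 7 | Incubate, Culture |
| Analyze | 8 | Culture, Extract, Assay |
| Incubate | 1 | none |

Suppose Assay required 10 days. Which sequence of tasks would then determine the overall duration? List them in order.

Culture, Assay, Stain

As given, the longest chain is Culture→Assay→Stain = 8+7+12 = 27, so the finish is 27 days.
Assay lies on that path, so at 10 days the path becomes 30 days.
No other chain overtakes it, so the finish is 30 days.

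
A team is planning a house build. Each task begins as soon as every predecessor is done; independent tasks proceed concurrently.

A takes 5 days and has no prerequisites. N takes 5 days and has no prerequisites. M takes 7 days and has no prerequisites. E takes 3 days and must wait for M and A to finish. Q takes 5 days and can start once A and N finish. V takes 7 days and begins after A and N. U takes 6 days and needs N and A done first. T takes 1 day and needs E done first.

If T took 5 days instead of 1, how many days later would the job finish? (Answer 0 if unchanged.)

Baseline: A→V = 5+7 = 12 → 12 days.
T has 1 day of float (longest path through it is 11).
The binding chain switches to M→E→T = 7+3+5 = 15; finish 15 days.
Change in finish: 15 − 12 = +3 days.

3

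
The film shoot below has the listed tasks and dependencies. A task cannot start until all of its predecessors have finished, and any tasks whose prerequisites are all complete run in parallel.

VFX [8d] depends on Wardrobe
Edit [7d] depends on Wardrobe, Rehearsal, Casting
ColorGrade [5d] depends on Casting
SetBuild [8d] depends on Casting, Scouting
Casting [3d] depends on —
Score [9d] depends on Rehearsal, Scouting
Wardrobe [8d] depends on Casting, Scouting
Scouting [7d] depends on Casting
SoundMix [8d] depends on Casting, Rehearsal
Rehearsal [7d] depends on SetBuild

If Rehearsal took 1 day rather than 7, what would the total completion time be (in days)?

28

Critical path before the change: Casting→Scouting→SetBuild→Rehearsal→Score = 3+7+8+7+9 = 34 giving 34 days.
Rehearsal lies on that path, so at 1 day the path becomes 28 days.
That remains the longest chain; total 28 days.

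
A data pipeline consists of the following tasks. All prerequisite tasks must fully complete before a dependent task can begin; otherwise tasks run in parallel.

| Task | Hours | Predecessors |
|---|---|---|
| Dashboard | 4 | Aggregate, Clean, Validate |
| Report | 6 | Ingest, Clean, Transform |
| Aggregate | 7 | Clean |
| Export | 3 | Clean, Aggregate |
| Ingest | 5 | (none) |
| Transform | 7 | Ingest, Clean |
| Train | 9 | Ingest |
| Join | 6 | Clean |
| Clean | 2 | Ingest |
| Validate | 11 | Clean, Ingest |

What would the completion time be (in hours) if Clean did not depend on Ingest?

20

Original critical path: Ingest→Clean→Validate→Dashboard = 5+2+11+4 = 22 ⇒ 22 hours.
Without Ingest→Clean, Clean's earliest start moves from 5 to 0.
New critical path: Ingest→Validate→Dashboard = 5+11+4 = 20 ⇒ 20 hours.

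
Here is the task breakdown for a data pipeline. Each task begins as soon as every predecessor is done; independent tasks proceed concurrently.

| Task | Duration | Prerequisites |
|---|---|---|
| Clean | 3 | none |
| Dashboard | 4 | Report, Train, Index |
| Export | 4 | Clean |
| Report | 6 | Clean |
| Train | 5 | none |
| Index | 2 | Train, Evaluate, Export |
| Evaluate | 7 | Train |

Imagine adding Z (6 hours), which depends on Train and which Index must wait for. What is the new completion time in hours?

18

Originally the plan takes 18 hours.
With Z inserted, Index now waits for max(Train, Evaluate, Export, Z).
New critical path: Train→Evaluate→Index→Dashboard = 5+7+2+4 = 18 ⇒ 18 hours.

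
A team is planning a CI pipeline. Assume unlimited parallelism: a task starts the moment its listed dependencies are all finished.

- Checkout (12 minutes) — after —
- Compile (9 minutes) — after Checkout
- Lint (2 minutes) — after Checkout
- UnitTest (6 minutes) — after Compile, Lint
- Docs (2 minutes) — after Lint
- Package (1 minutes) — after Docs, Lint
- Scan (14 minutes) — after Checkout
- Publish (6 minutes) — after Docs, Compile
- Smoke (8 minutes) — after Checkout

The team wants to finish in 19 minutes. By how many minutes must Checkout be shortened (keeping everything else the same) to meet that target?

Current finish: 27 minutes; target: 19.
Checkout is on every critical path, so each minute cut from Checkout cuts the finish by one (this holds down to a finish of 16).
Need 27 − 19 = 8 minutes off Checkout → Checkout becomes 4 minutes, finish becomes 19.

8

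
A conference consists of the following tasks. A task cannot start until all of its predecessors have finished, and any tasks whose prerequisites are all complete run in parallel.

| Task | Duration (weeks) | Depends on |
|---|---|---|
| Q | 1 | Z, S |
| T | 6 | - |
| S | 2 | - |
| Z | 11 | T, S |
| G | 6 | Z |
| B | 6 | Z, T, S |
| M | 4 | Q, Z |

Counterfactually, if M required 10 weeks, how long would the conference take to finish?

The binding path is T→Z→G = 6+11+6 = 23; finish at 23 weeks.
M has 1 week of float (longest path through it is 22).
The binding chain switches to T→Z→Q→M = 6+11+1+10 = 28; finish 28 weeks.

28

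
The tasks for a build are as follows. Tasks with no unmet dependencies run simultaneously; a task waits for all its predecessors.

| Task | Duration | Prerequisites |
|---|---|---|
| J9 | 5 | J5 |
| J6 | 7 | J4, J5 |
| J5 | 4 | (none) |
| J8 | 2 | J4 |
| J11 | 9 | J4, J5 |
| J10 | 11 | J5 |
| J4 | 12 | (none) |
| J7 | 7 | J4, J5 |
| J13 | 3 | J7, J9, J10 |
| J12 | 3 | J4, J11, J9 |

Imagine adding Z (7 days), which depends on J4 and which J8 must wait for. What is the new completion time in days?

24

Originally the project takes 24 days.
With Z inserted, J8 now waits for max(J4, Z).
New critical path: J4→J11→J12 = 12+9+3 = 24 ⇒ 24 days.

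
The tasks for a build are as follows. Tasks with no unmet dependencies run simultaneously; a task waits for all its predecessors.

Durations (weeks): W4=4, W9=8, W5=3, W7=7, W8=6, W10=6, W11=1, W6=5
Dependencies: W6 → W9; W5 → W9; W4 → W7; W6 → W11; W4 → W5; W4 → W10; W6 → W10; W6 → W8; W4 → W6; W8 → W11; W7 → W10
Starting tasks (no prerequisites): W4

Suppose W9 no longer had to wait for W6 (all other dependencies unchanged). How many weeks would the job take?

17

Original critical path: W4→W6→W9 = 4+5+8 = 17 ⇒ 17 weeks.
Without W6→W9, W9's earliest start moves from 9 to 7.
The longest chain is now W4→W7→W10 = 4+7+6 = 17, so the job takes 17 weeks.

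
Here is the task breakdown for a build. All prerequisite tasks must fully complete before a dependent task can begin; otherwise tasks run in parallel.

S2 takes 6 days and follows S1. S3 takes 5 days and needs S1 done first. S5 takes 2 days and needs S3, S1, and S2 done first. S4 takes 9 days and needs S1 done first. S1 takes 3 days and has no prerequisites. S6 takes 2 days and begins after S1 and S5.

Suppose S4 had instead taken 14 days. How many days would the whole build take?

Critical path before the change: S1→S2→S5→S6 = 3+6+2+2 = 13 giving 13 days.
S4 has 1 day of float (longest path through it is 12).
The binding chain switches to S1→S4 = 3+14 = 17; finish 17 days.

17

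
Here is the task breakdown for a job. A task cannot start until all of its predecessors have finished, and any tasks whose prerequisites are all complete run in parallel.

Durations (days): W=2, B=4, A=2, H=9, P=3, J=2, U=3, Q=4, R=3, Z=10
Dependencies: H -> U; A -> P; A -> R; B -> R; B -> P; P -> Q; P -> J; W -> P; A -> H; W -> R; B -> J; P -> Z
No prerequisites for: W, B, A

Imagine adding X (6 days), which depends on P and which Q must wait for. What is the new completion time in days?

Originally the job takes 17 days.
With X inserted, Q now waits for max(P, X).
New critical path: B→P→X→Q = 4+3+6+4 = 17 ⇒ 17 days.

17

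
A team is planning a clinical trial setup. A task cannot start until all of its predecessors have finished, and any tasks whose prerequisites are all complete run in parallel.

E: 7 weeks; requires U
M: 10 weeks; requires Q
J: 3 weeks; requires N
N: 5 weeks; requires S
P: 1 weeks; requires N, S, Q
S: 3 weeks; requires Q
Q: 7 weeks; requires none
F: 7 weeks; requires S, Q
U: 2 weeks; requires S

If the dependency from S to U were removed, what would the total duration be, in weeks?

18

Before: longest chain Q→S→U→E = 7+3+2+7 = 19, finish 19.
Without S→U, U's earliest start moves from 10 to 0.
The longest chain is now Q→S→N→J = 7+3+5+3 = 18, so the plan takes 18 weeks.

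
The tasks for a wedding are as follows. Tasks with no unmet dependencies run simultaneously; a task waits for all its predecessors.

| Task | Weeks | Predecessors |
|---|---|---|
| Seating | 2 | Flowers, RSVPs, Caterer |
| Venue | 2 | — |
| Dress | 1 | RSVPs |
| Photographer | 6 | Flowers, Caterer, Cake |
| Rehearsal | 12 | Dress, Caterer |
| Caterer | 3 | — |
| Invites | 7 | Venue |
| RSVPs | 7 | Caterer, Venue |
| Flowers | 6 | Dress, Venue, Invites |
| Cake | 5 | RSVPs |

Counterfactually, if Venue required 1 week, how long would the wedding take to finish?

23

Baseline: Caterer→RSVPs→Dress→Flowers→Photographer = 3+7+1+6+6 = 23 → 23 weeks.
Venue is off the critical path — its longest chain is 22 weeks, giving 1 of slack.
That remains the longest chain; total 23 weeks.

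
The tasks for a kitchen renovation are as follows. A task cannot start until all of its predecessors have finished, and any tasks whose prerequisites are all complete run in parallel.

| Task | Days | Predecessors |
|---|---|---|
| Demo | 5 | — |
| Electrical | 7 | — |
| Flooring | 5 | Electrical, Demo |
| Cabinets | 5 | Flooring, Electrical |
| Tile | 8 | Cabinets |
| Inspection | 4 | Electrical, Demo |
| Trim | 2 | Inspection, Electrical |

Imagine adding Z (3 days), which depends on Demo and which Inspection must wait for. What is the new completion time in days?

Originally the kitchen renovation takes 25 days.
With Z inserted, Inspection now waits for max(Electrical, Demo, Z).
New critical path: Electrical→Flooring→Cabinets→Tile = 7+5+5+8 = 25 ⇒ 25 days.

25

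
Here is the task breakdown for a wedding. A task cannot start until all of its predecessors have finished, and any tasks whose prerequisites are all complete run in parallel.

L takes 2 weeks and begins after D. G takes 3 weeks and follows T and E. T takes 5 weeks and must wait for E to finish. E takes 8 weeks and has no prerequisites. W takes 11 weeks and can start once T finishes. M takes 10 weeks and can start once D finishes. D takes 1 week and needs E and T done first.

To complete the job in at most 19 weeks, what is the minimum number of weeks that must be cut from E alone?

Current finish: 24 weeks; target: 19.
E is on every critical path, so each week cut from E cuts the finish by one (this holds down to a finish of 17).
Need 24 − 19 = 5 weeks off E → E becomes 3 weeks, finish becomes 19.

5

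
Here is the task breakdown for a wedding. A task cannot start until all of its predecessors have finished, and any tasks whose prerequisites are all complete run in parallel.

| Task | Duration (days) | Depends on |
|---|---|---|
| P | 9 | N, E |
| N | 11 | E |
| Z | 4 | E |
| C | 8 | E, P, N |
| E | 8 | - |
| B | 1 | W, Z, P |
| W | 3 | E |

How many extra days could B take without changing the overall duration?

7

Critical path: E→N→P→C = 8+11+9+8 = 36, so the finish is 36 days.
B finishes as early as 29 and must finish by 36.
Slack of B = 35 − 28 = 7 days.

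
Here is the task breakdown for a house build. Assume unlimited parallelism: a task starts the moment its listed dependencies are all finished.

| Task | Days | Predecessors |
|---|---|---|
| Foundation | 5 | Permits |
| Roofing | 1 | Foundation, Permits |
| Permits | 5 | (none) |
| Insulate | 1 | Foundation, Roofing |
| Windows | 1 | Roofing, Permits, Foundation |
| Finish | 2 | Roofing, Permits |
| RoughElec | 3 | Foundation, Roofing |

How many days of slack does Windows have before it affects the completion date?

Permits→Foundation→Roofing→RoughElec = 5+5+1+3 = 14 sets the makespan at 14 days.
The longest chain containing Windows totals 12 days.
So Windows can slip 14 − 12 = 2 days.

2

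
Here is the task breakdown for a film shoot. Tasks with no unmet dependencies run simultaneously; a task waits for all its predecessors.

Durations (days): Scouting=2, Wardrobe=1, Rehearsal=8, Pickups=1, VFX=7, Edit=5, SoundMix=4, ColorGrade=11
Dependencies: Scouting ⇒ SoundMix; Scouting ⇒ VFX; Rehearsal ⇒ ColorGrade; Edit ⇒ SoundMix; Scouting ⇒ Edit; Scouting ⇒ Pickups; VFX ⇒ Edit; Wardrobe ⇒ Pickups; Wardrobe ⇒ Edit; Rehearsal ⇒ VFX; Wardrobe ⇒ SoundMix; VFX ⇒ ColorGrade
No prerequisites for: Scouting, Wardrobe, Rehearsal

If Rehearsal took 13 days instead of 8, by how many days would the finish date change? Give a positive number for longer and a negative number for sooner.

5

Critical path before the change: Rehearsal→VFX→ColorGrade = 8+7+11 = 26 giving 26 days.
Rehearsal is on the critical path; changing it to 13 makes that path 31 days.
That remains the longest chain; total 31 days.
Change in finish: 31 − 26 = +5 days.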